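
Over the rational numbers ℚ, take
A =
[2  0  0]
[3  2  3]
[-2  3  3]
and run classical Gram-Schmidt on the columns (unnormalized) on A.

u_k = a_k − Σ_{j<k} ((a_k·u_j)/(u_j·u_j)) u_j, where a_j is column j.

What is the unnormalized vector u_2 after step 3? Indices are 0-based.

u_2 = (-6/17, 36/221, -24/221)

Step 1: u_0 = a_0 = (2, 3, -2).
Step 2: u_1 = a_1 − (0)·u_0 = (0, 2, 3).
Step 3: u_2 = a_2 − (3/17)·u_0 − (15/13)·u_1 = (-6/17, 36/221, -24/221).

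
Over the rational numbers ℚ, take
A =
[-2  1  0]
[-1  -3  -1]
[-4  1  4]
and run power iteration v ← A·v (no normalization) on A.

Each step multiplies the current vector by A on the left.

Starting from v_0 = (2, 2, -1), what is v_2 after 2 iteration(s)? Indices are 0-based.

v_0 = (2, 2, -1).
v_1 = A·v_0 = (-2, -7, -10).
v_2 = A·v_1 = (-3, 33, -39).

v_2 = (-3, 33, -39)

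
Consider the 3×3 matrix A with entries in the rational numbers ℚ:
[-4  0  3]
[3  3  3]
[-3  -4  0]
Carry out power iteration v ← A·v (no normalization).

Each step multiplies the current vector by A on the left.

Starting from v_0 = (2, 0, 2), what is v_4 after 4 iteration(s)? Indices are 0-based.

v_4 = (290, -672, 738)

v_0 = (2, 0, 2).
v_1 = A·v_0 = (-2, 12, -6).
v_2 = A·v_1 = (-10, 12, -42).
v_3 = A·v_2 = (-86, -120, -18).
v_4 = A·v_3 = (290, -672, 738).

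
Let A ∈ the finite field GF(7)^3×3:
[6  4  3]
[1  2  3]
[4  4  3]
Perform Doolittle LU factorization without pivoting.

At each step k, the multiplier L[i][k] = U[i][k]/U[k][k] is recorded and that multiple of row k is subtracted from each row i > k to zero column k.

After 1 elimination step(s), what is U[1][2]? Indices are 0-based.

U[1][2] = 6

Step 1: pivot at (0,0) is 6.
  row1 ← row1 − (6)·row0  ⇒  L[1][0]=6, U row1=(0, 6, 6)
  row2 ← row2 − (3)·row0  ⇒  L[2][0]=3, U row2=(0, 6, 1)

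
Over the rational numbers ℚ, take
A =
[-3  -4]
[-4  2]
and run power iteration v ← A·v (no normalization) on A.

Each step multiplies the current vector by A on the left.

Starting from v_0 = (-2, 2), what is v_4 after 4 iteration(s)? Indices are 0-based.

v_0 = (-2, 2).
v_1 = A·v_0 = (-2, 12).
v_2 = A·v_1 = (-42, 32).
v_3 = A·v_2 = (-2, 232).
v_4 = A·v_3 = (-922, 472).

v_4 = (-922, 472)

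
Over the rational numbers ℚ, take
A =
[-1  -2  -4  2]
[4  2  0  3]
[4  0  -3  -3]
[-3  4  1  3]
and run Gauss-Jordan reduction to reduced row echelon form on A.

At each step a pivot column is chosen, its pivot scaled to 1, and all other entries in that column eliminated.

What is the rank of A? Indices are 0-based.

rank = 4

pivot(0,0)=-1: scale R0 → (1, 2, 4, -2)
  clear (1,0): R1 −= (4)R0 → (0, -6, -16, 11)
  clear (2,0): R2 −= (4)R0 → (0, -8, -19, 5)
  clear (3,0): R3 −= (-3)R0 → (0, 10, 13, -3)
pivot(1,1)=-6: scale R1 → (0, 1, 8/3, -11/6)
  clear (0,1): R0 −= (2)R1 → (1, 0, -4/3, 5/3)
  clear (2,1): R2 −= (-8)R1 → (0, 0, 7/3, -29/3)
  clear (3,1): R3 −= (10)R1 → (0, 0, -41/3, 46/3)
pivot(2,2)=7/3: scale R2 → (0, 0, 1, -29/7)
  clear (0,2): R0 −= (-4/3)R2 → (1, 0, 0, -27/7)
  clear (1,2): R1 −= (8/3)R2 → (0, 1, 0, 129/14)
  clear (3,2): R3 −= (-41/3)R2 → (0, 0, 0, -289/7)
pivot(3,3)=-289/7: scale R3 → (0, 0, 0, 1)
  clear (0,3): R0 −= (-27/7)R3 → (1, 0, 0, 0)
  clear (1,3): R1 −= (129/14)R3 → (0, 1, 0, 0)
  clear (2,3): R2 −= (-29/7)R3 → (0, 0, 1, 0)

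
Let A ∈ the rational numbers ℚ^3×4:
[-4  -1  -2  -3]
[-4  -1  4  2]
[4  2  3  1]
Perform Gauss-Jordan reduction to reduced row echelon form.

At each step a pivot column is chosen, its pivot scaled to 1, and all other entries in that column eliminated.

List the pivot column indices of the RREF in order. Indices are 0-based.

pivot(0,0)=-4: scale R0 → (1, 1/4, 1/2, 3/4)
  clear (1,0): R1 −= (-4)R0 → (0, 0, 6, 5)
  clear (2,0): R2 −= (4)R0 → (0, 1, 1, -2)
pivot(1,1): swap R1↔R2
pivot(1,1)=1: scale R1 → (0, 1, 1, -2)
  clear (0,1): R0 −= (1/4)R1 → (1, 0, 1/4, 5/4)
pivot(2,2)=6: scale R2 → (0, 0, 1, 5/6)
  clear (0,2): R0 −= (1/4)R2 → (1, 0, 0, 25/24)
  clear (1,2): R1 −= (1)R2 → (0, 1, 0, -17/6)

pivot columns: 0, 1, 2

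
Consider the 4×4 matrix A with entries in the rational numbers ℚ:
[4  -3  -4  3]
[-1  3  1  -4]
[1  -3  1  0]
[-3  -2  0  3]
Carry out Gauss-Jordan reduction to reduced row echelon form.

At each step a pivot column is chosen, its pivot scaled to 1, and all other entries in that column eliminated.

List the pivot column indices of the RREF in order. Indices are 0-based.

pivot columns: 0, 1, 2, 3

step 1: normalize row 0 (÷4) = (1, -3/4, -1, 3/4)
  row 1: subtract -1×row0 = (0, 9/4, 0, -13/4)
  row 2: subtract 1×row0 = (0, -9/4, 2, -3/4)
  row 3: subtract -3×row0 = (0, -17/4, -3, 21/4)
step 2: normalize row 1 (÷9/4) = (0, 1, 0, -13/9)
  row 0: subtract -3/4×row1 = (1, 0, -1, -1/3)
  row 2: subtract -9/4×row1 = (0, 0, 2, -4)
  row 3: subtract -17/4×row1 = (0, 0, -3, -8/9)
step 3: normalize row 2 (÷2) = (0, 0, 1, -2)
  row 0: subtract -1×row2 = (1, 0, 0, -7/3)
  row 3: subtract -3×row2 = (0, 0, 0, -62/9)
step 4: normalize row 3 (÷-62/9) = (0, 0, 0, 1)
  row 0: subtract -7/3×row3 = (1, 0, 0, 0)
  row 1: subtract -13/9×row3 = (0, 1, 0, 0)
  row 2: subtract -2×row3 = (0, 0, 1, 0)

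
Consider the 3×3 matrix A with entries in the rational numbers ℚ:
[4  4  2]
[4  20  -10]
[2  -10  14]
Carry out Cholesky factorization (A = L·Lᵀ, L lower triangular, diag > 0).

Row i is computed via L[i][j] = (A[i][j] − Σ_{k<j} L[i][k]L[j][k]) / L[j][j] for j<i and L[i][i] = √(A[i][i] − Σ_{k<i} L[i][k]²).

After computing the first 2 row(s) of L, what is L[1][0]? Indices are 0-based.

Step 1: L[0][0] = √(4) = 2.
  L[1][0] = (4) / L[0][0] = 2.
Step 2: L[1][1] = √(16) = 4.

L[1][0] = 2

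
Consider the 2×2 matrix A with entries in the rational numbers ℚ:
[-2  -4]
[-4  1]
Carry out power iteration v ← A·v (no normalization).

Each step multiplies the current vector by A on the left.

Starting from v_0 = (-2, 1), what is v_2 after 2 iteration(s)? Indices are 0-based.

v_2 = (-36, 9)

v_0 = (-2, 1).
v_1 = A·v_0 = (0, 9).
v_2 = A·v_1 = (-36, 9).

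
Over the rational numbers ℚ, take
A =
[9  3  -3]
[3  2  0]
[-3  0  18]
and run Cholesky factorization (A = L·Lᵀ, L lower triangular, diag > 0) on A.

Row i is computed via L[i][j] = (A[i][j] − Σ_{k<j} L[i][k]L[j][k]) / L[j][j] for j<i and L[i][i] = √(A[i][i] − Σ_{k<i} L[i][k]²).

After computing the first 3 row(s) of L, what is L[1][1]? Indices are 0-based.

Step 1: L[0][0] = √(9) = 3.
  L[1][0] = (3) / L[0][0] = 1.
Step 2: L[1][1] = √(1) = 1.
  L[2][0] = (-3) / L[0][0] = -1.
  L[2][1] = (1) / L[1][1] = 1.
Step 3: L[2][2] = √(16) = 4.

L[1][1] = 1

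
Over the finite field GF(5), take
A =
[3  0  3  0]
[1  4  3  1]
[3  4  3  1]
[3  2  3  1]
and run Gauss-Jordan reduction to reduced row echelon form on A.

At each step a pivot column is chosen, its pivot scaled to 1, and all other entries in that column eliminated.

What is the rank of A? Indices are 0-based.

rank = 4

step 1: normalize row 0 (÷3) = (1, 0, 1, 0)
  row 1: subtract 1×row0 = (0, 4, 2, 1)
  row 2: subtract 3×row0 = (0, 4, 0, 1)
  row 3: subtract 3×row0 = (0, 2, 0, 1)
step 2: normalize row 1 (÷4) = (0, 1, 3, 4)
  row 2: subtract 4×row1 = (0, 0, 3, 0)
  row 3: subtract 2×row1 = (0, 0, 4, 3)
step 3: normalize row 2 (÷3) = (0, 0, 1, 0)
  row 0: subtract 1×row2 = (1, 0, 0, 0)
  row 1: subtract 3×row2 = (0, 1, 0, 4)
  row 3: subtract 4×row2 = (0, 0, 0, 3)
step 4: normalize row 3 (÷3) = (0, 0, 0, 1)
  row 1: subtract 4×row3 = (0, 1, 0, 0)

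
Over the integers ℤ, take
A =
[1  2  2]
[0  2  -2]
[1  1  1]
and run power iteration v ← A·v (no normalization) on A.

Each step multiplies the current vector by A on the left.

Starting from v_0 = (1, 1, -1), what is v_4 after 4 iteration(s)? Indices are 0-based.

v_4 = (81, -46, 58)

v_0 = (1, 1, -1).
v_1 = A·v_0 = (1, 4, 1).
v_2 = A·v_1 = (11, 6, 6).
v_3 = A·v_2 = (35, 0, 23).
v_4 = A·v_3 = (81, -46, 58).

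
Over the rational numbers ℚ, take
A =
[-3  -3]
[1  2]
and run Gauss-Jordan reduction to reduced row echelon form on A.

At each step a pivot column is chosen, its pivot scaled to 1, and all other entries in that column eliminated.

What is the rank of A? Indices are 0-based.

[1] R0 /= -3  ⇒  (1, 1)
     R1 -= 1·R0  ⇒  (0, 1)
[2] R1 /= 1  ⇒  (0, 1)
     R0 -= 1·R1  ⇒  (1, 0)

rank = 2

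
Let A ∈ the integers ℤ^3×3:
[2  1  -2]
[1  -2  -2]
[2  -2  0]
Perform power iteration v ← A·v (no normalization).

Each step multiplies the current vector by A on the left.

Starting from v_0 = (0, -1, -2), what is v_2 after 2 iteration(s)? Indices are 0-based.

v_2 = (8, -13, -6)

v_0 = (0, -1, -2).
v_1 = A·v_0 = (3, 6, 2).
v_2 = A·v_1 = (8, -13, -6).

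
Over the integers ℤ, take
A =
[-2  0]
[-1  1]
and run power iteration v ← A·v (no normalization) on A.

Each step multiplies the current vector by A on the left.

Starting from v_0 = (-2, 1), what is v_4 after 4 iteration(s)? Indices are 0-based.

v_0 = (-2, 1).
v_1 = A·v_0 = (4, 3).
v_2 = A·v_1 = (-8, -1).
v_3 = A·v_2 = (16, 7).
v_4 = A·v_3 = (-32, -9).

v_4 = (-32, -9)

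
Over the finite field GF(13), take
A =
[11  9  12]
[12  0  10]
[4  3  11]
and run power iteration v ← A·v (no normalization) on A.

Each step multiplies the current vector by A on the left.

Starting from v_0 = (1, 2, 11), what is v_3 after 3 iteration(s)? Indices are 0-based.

v_3 = (9, 10, 7)

v_0 = (1, 2, 11).
v_1 = A·v_0 = (5, 5, 1).
v_2 = A·v_1 = (8, 5, 7).
v_3 = A·v_2 = (9, 10, 7).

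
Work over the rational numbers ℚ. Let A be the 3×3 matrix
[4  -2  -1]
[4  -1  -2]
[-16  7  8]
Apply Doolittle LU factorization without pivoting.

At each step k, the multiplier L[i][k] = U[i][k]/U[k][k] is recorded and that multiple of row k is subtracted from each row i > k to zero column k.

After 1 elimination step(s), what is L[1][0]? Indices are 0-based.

k=0: U[0][0]=4
  eliminate (1,0): mult=1, new row 1: (0, 1, -1); set L[1][0]=1
  eliminate (2,0): mult=-4, new row 2: (0, -1, 4); set L[2][0]=-4

L[1][0] = 1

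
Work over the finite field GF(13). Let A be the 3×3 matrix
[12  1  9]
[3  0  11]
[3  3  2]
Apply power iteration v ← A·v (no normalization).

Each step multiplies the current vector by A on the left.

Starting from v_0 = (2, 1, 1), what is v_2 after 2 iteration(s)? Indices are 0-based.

v_2 = (4, 2, 6)

v_0 = (2, 1, 1).
v_1 = A·v_0 = (8, 4, 11).
v_2 = A·v_1 = (4, 2, 6).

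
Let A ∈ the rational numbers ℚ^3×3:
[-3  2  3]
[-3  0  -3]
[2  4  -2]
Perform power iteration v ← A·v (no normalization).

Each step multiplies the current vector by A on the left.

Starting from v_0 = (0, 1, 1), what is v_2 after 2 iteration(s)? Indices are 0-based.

v_0 = (0, 1, 1).
v_1 = A·v_0 = (5, -3, 2).
v_2 = A·v_1 = (-15, -21, -6).

v_2 = (-15, -21, -6)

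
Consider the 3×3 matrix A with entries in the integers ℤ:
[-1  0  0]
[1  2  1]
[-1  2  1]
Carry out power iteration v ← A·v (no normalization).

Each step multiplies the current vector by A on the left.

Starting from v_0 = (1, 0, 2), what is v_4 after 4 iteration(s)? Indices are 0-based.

v_0 = (1, 0, 2).
v_1 = A·v_0 = (-1, 3, 1).
v_2 = A·v_1 = (1, 6, 8).
v_3 = A·v_2 = (-1, 21, 19).
v_4 = A·v_3 = (1, 60, 62).

v_4 = (1, 60, 62)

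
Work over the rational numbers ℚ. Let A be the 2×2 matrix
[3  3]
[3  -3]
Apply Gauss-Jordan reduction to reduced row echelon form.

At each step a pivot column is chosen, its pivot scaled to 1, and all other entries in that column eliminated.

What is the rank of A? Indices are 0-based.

step 1: normalize row 0 (÷3) = (1, 1)
  row 1: subtract 3×row0 = (0, -6)
step 2: normalize row 1 (÷-6) = (0, 1)
  row 0: subtract 1×row1 = (1, 0)

rank = 2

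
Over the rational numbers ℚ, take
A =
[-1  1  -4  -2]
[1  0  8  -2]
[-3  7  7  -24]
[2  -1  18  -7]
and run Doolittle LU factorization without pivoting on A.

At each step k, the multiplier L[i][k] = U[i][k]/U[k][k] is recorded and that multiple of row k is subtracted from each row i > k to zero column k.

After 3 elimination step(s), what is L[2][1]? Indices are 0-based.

Step 1: pivot at (0,0) is -1.
  row1 ← row1 − (-1)·row0  ⇒  L[1][0]=-1, U row1=(0, 1, 4, -4)
  row2 ← row2 − (3)·row0  ⇒  L[2][0]=3, U row2=(0, 4, 19, -18)
  row3 ← row3 − (-2)·row0  ⇒  L[3][0]=-2, U row3=(0, 1, 10, -11)
Step 2: pivot at (1,1) is 1.
  row2 ← row2 − (4)·row1  ⇒  L[2][1]=4, U row2=(0, 0, 3, -2)
  row3 ← row3 − (1)·row1  ⇒  L[3][1]=1, U row3=(0, 0, 6, -7)
Step 3: pivot at (2,2) is 3.
  row3 ← row3 − (2)·row2  ⇒  L[3][2]=2, U row3=(0, 0, 0, -3)

L[2][1] = 4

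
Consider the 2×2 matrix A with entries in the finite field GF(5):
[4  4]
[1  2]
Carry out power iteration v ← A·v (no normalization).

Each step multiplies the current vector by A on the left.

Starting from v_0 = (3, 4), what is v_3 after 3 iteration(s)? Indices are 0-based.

v_0 = (3, 4).
v_1 = A·v_0 = (3, 1).
v_2 = A·v_1 = (1, 0).
v_3 = A·v_2 = (4, 1).

v_3 = (4, 1)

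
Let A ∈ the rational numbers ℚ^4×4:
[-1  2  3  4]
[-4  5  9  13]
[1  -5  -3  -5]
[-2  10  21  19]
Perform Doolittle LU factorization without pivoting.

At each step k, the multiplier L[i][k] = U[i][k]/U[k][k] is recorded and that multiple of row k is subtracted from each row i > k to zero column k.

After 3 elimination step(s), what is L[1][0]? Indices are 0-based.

L[1][0] = 4

Step 1: pivot at (0,0) is -1.
  row1 ← row1 − (4)·row0  ⇒  L[1][0]=4, U row1=(0, -3, -3, -3)
  row2 ← row2 − (-1)·row0  ⇒  L[2][0]=-1, U row2=(0, -3, 0, -1)
  row3 ← row3 − (2)·row0  ⇒  L[3][0]=2, U row3=(0, 6, 15, 11)
Step 2: pivot at (1,1) is -3.
  row2 ← row2 − (1)·row1  ⇒  L[2][1]=1, U row2=(0, 0, 3, 2)
  row3 ← row3 − (-2)·row1  ⇒  L[3][1]=-2, U row3=(0, 0, 9, 5)
Step 3: pivot at (2,2) is 3.
  row3 ← row3 − (3)·row2  ⇒  L[3][2]=3, U row3=(0, 0, 0, -1)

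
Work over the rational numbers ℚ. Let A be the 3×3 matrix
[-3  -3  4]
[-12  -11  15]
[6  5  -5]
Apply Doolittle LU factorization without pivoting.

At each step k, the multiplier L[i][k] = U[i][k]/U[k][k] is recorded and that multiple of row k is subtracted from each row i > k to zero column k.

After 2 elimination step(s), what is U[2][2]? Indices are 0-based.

k=0: U[0][0]=-3
  eliminate (1,0): mult=4, new row 1: (0, 1, -1); set L[1][0]=4
  eliminate (2,0): mult=-2, new row 2: (0, -1, 3); set L[2][0]=-2
k=1: U[1][1]=1
  eliminate (2,1): mult=-1, new row 2: (0, 0, 2); set L[2][1]=-1

U[2][2] = 2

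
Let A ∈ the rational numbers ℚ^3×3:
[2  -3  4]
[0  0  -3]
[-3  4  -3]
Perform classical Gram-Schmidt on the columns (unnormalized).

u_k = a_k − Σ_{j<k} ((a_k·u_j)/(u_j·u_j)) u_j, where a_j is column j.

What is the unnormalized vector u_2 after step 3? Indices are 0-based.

u_2 = (0, -3, 0)

Step 1: u_0 = a_0 = (2, 0, -3).
Step 2: u_1 = a_1 − (-18/13)·u_0 = (-3/13, 0, -2/13).
Step 3: u_2 = a_2 − (17/13)·u_0 − (-6)·u_1 = (0, -3, 0).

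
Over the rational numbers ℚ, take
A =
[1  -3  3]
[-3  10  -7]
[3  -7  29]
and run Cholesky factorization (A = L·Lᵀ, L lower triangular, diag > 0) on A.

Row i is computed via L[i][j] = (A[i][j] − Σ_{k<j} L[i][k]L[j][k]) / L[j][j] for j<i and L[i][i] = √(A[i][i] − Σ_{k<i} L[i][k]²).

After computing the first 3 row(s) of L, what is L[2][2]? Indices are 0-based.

Step 1: L[0][0] = √(1) = 1.
  L[1][0] = (-3) / L[0][0] = -3.
Step 2: L[1][1] = √(1) = 1.
  L[2][0] = (3) / L[0][0] = 3.
  L[2][1] = (2) / L[1][1] = 2.
Step 3: L[2][2] = √(16) = 4.

L[2][2] = 4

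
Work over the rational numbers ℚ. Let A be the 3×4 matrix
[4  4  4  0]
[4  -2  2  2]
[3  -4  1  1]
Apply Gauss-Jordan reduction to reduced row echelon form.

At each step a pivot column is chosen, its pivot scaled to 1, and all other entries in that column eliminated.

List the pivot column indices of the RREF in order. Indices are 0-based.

pivot columns: 0, 1, 2

step 1: normalize row 0 (÷4) = (1, 1, 1, 0)
  row 1: subtract 4×row0 = (0, -6, -2, 2)
  row 2: subtract 3×row0 = (0, -7, -2, 1)
step 2: normalize row 1 (÷-6) = (0, 1, 1/3, -1/3)
  row 0: subtract 1×row1 = (1, 0, 2/3, 1/3)
  row 2: subtract -7×row1 = (0, 0, 1/3, -4/3)
step 3: normalize row 2 (÷1/3) = (0, 0, 1, -4)
  row 0: subtract 2/3×row2 = (1, 0, 0, 3)
  row 1: subtract 1/3×row2 = (0, 1, 0, 1)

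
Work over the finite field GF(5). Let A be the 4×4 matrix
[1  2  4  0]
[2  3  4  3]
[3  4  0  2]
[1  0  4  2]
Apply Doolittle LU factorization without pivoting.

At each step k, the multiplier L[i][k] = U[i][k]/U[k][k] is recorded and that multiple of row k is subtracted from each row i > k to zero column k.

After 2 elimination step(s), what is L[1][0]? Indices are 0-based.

L[1][0] = 2

Step 1: pivot at (0,0) is 1.
  row1 ← row1 − (2)·row0  ⇒  L[1][0]=2, U row1=(0, 4, 1, 3)
  row2 ← row2 − (3)·row0  ⇒  L[2][0]=3, U row2=(0, 3, 3, 2)
  row3 ← row3 − (1)·row0  ⇒  L[3][0]=1, U row3=(0, 3, 0, 2)
Step 2: pivot at (1,1) is 4.
  row2 ← row2 − (2)·row1  ⇒  L[2][1]=2, U row2=(0, 0, 1, 1)
  row3 ← row3 − (2)·row1  ⇒  L[3][1]=2, U row3=(0, 0, 3, 1)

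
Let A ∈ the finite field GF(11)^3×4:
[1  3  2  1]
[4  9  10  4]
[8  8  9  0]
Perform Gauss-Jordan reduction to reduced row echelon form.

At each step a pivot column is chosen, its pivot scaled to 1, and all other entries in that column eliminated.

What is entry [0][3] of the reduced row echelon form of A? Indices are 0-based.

M[0][3] = 5

step 1: normalize row 0 (÷1) = (1, 3, 2, 1)
  row 1: subtract 4×row0 = (0, 8, 2, 0)
  row 2: subtract 8×row0 = (0, 6, 4, 3)
step 2: normalize row 1 (÷8) = (0, 1, 3, 0)
  row 0: subtract 3×row1 = (1, 0, 4, 1)
  row 2: subtract 6×row1 = (0, 0, 8, 3)
step 3: normalize row 2 (÷8) = (0, 0, 1, 10)
  row 0: subtract 4×row2 = (1, 0, 0, 5)
  row 1: subtract 3×row2 = (0, 1, 0, 3)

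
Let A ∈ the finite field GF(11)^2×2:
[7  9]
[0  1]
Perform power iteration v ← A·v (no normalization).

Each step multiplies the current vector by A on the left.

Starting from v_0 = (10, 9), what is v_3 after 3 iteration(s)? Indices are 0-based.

v_0 = (10, 9).
v_1 = A·v_0 = (8, 9).
v_2 = A·v_1 = (5, 9).
v_3 = A·v_2 = (6, 9).

v_3 = (6, 9)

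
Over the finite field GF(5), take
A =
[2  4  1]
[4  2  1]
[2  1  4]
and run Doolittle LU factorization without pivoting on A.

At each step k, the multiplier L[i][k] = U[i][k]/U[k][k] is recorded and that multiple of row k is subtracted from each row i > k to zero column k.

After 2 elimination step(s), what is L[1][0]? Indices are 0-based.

Step 1: pivot at (0,0) is 2.
  row1 ← row1 − (2)·row0  ⇒  L[1][0]=2, U row1=(0, 4, 4)
  row2 ← row2 − (1)·row0  ⇒  L[2][0]=1, U row2=(0, 2, 3)
Step 2: pivot at (1,1) is 4.
  row2 ← row2 − (3)·row1  ⇒  L[2][1]=3, U row2=(0, 0, 1)

L[1][0] = 2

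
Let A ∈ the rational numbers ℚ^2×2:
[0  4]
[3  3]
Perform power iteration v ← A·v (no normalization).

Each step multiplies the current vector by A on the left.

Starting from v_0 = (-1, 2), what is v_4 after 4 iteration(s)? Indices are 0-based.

v_4 = (540, 801)

v_0 = (-1, 2).
v_1 = A·v_0 = (8, 3).
v_2 = A·v_1 = (12, 33).
v_3 = A·v_2 = (132, 135).
v_4 = A·v_3 = (540, 801).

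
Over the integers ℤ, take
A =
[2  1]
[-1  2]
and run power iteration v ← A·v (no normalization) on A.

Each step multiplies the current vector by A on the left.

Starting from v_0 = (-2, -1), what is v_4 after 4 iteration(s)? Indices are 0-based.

v_4 = (-10, 55)

v_0 = (-2, -1).
v_1 = A·v_0 = (-5, 0).
v_2 = A·v_1 = (-10, 5).
v_3 = A·v_2 = (-15, 20).
v_4 = A·v_3 = (-10, 55).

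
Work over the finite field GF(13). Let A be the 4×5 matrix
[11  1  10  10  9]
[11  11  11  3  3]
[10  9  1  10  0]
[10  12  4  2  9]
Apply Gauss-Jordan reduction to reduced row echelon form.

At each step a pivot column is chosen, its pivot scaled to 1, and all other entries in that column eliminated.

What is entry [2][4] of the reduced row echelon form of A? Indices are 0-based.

pivot(0,0)=11: scale R0 → (1, 6, 8, 8, 2)
  clear (1,0): R1 −= (11)R0 → (0, 10, 1, 6, 7)
  clear (2,0): R2 −= (10)R0 → (0, 1, 12, 8, 6)
  clear (3,0): R3 −= (10)R0 → (0, 4, 2, 0, 2)
pivot(1,1)=10: scale R1 → (0, 1, 4, 11, 2)
  clear (0,1): R0 −= (6)R1 → (1, 0, 10, 7, 3)
  clear (2,1): R2 −= (1)R1 → (0, 0, 8, 10, 4)
  clear (3,1): R3 −= (4)R1 → (0, 0, 12, 8, 7)
pivot(2,2)=8: scale R2 → (0, 0, 1, 11, 7)
  clear (0,2): R0 −= (10)R2 → (1, 0, 0, 1, 11)
  clear (1,2): R1 −= (4)R2 → (0, 1, 0, 6, 0)
  clear (3,2): R3 −= (12)R2 → (0, 0, 0, 6, 1)
pivot(3,3)=6: scale R3 → (0, 0, 0, 1, 11)
  clear (0,3): R0 −= (1)R3 → (1, 0, 0, 0, 0)
  clear (1,3): R1 −= (6)R3 → (0, 1, 0, 0, 12)
  clear (2,3): R2 −= (11)R3 → (0, 0, 1, 0, 3)

M[2][4] = 3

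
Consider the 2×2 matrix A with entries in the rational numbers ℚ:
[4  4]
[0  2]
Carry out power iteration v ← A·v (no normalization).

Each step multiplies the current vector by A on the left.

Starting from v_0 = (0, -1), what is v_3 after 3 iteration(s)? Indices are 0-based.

v_0 = (0, -1).
v_1 = A·v_0 = (-4, -2).
v_2 = A·v_1 = (-24, -4).
v_3 = A·v_2 = (-112, -8).

v_3 = (-112, -8)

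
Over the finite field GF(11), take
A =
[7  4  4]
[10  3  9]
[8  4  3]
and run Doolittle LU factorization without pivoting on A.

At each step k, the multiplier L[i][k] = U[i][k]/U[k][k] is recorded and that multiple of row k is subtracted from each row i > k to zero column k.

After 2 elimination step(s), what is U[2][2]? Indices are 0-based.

U[2][2] = 7

k=0: U[0][0]=7
  eliminate (1,0): mult=3, new row 1: (0, 2, 8); set L[1][0]=3
  eliminate (2,0): mult=9, new row 2: (0, 1, 0); set L[2][0]=9
k=1: U[1][1]=2
  eliminate (2,1): mult=6, new row 2: (0, 0, 7); set L[2][1]=6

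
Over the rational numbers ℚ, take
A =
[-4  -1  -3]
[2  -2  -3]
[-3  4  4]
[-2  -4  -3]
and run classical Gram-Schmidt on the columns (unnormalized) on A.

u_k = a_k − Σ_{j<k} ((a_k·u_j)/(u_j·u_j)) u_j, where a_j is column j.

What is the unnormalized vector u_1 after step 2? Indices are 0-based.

u_1 = (-49/33, -58/33, 40/11, -140/33)

Step 1: u_0 = a_0 = (-4, 2, -3, -2).
Step 2: u_1 = a_1 − (-4/33)·u_0 = (-49/33, -58/33, 40/11, -140/33).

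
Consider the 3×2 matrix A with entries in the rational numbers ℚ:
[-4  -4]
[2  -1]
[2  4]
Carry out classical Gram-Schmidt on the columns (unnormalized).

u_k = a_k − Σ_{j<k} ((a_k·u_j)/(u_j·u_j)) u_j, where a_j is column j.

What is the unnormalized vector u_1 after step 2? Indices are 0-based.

Step 1: u_0 = a_0 = (-4, 2, 2).
Step 2: u_1 = a_1 − (11/12)·u_0 = (-1/3, -17/6, 13/6).

u_1 = (-1/3, -17/6, 13/6)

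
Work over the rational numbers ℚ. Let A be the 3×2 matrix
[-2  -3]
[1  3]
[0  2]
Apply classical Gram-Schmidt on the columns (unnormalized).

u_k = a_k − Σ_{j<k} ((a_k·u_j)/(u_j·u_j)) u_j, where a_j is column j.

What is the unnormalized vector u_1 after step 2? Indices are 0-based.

u_1 = (3/5, 6/5, 2)

Step 1: u_0 = a_0 = (-2, 1, 0).
Step 2: u_1 = a_1 − (9/5)·u_0 = (3/5, 6/5, 2).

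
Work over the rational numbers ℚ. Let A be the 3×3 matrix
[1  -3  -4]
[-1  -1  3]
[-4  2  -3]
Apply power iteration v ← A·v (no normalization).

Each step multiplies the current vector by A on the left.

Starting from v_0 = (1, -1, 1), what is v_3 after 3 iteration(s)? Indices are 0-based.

v_3 = (-15, 102, -267)

v_0 = (1, -1, 1).
v_1 = A·v_0 = (0, 3, -9).
v_2 = A·v_1 = (27, -30, 33).
v_3 = A·v_2 = (-15, 102, -267).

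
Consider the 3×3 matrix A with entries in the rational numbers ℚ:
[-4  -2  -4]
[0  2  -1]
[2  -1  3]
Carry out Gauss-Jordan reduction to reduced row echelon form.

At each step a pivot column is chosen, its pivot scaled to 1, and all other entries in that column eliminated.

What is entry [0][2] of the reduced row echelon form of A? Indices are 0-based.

M[0][2] = 5/4

step 1: normalize row 0 (÷-4) = (1, 1/2, 1)
  row 2: subtract 2×row0 = (0, -2, 1)
step 2: normalize row 1 (÷2) = (0, 1, -1/2)
  row 0: subtract 1/2×row1 = (1, 0, 5/4)
  row 2: subtract -2×row1 = (0, 0, 0)
skip col 2 (zero from row 2)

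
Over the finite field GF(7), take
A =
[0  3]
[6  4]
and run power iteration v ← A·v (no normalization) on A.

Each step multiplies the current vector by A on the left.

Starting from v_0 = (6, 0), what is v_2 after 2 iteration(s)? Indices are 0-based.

v_2 = (3, 4)

v_0 = (6, 0).
v_1 = A·v_0 = (0, 1).
v_2 = A·v_1 = (3, 4).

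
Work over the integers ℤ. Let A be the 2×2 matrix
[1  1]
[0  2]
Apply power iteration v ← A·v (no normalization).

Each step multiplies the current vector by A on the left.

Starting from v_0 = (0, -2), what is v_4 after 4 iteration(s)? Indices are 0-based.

v_4 = (-30, -32)

v_0 = (0, -2).
v_1 = A·v_0 = (-2, -4).
v_2 = A·v_1 = (-6, -8).
v_3 = A·v_2 = (-14, -16).
v_4 = A·v_3 = (-30, -32).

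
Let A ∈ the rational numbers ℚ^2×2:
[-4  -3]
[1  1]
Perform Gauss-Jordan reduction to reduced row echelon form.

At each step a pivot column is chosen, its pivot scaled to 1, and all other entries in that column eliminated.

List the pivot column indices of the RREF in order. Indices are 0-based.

step 1: normalize row 0 (÷-4) = (1, 3/4)
  row 1: subtract 1×row0 = (0, 1/4)
step 2: normalize row 1 (÷1/4) = (0, 1)
  row 0: subtract 3/4×row1 = (1, 0)

pivot columns: 0, 1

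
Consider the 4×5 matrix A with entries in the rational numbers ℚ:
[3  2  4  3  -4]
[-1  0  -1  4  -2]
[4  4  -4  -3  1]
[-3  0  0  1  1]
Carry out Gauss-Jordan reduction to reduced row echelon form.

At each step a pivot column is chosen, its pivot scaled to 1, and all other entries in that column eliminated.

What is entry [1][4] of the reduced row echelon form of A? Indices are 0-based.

step 1: normalize row 0 (÷3) = (1, 2/3, 4/3, 1, -4/3)
  row 1: subtract -1×row0 = (0, 2/3, 1/3, 5, -10/3)
  row 2: subtract 4×row0 = (0, 4/3, -28/3, -7, 19/3)
  row 3: subtract -3×row0 = (0, 2, 4, 4, -3)
step 2: normalize row 1 (÷2/3) = (0, 1, 1/2, 15/2, -5)
  row 0: subtract 2/3×row1 = (1, 0, 1, -4, 2)
  row 2: subtract 4/3×row1 = (0, 0, -10, -17, 13)
  row 3: subtract 2×row1 = (0, 0, 3, -11, 7)
step 3: normalize row 2 (÷-10) = (0, 0, 1, 17/10, -13/10)
  row 0: subtract 1×row2 = (1, 0, 0, -57/10, 33/10)
  row 1: subtract 1/2×row2 = (0, 1, 0, 133/20, -87/20)
  row 3: subtract 3×row2 = (0, 0, 0, -161/10, 109/10)
step 4: normalize row 3 (÷-161/10) = (0, 0, 0, 1, -109/161)
  row 0: subtract -57/10×row3 = (1, 0, 0, 0, -90/161)
  row 1: subtract 133/20×row3 = (0, 1, 0, 0, 7/46)
  row 2: subtract 17/10×row3 = (0, 0, 1, 0, -24/161)

M[1][4] = 7/46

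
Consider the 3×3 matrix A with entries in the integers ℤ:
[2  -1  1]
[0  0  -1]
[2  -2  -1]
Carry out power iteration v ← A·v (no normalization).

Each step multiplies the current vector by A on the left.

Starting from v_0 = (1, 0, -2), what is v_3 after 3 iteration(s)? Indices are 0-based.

v_3 = (0, 8, 20)

v_0 = (1, 0, -2).
v_1 = A·v_0 = (0, 2, 4).
v_2 = A·v_1 = (2, -4, -8).
v_3 = A·v_2 = (0, 8, 20).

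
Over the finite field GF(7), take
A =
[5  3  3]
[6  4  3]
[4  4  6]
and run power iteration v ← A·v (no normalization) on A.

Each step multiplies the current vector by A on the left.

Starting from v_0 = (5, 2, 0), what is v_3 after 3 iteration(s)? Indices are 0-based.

v_0 = (5, 2, 0).
v_1 = A·v_0 = (3, 3, 0).
v_2 = A·v_1 = (3, 2, 3).
v_3 = A·v_2 = (2, 0, 3).

v_3 = (2, 0, 3)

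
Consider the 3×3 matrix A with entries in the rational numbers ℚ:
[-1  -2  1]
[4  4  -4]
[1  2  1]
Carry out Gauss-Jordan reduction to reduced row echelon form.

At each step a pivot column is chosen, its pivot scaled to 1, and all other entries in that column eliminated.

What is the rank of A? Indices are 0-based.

rank = 3

step 1: normalize row 0 (÷-1) = (1, 2, -1)
  row 1: subtract 4×row0 = (0, -4, 0)
  row 2: subtract 1×row0 = (0, 0, 2)
step 2: normalize row 1 (÷-4) = (0, 1, 0)
  row 0: subtract 2×row1 = (1, 0, -1)
step 3: normalize row 2 (÷2) = (0, 0, 1)
  row 0: subtract -1×row2 = (1, 0, 0)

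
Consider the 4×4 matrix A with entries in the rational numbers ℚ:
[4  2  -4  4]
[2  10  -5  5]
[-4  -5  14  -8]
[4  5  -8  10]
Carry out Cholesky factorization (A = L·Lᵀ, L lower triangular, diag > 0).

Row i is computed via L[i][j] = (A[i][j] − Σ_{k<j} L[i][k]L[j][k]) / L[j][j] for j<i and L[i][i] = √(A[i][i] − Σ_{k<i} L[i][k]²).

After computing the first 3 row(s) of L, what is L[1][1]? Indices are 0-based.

Step 1: L[0][0] = √(4) = 2.
  L[1][0] = (2) / L[0][0] = 1.
Step 2: L[1][1] = √(9) = 3.
  L[2][0] = (-4) / L[0][0] = -2.
  L[2][1] = (-3) / L[1][1] = -1.
Step 3: L[2][2] = √(9) = 3.

L[1][1] = 3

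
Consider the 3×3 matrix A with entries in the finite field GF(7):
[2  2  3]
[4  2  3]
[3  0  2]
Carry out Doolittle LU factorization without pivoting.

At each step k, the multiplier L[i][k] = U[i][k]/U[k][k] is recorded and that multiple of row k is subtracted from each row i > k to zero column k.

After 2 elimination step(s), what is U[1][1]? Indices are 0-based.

U[1][1] = 5

k=0: U[0][0]=2
  eliminate (1,0): mult=2, new row 1: (0, 5, 4); set L[1][0]=2
  eliminate (2,0): mult=5, new row 2: (0, 4, 1); set L[2][0]=5
k=1: U[1][1]=5
  eliminate (2,1): mult=5, new row 2: (0, 0, 2); set L[2][1]=5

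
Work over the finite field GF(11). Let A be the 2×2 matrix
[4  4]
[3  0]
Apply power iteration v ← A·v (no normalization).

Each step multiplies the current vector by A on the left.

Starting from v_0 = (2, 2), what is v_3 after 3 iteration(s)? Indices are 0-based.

v_3 = (5, 0)

v_0 = (2, 2).
v_1 = A·v_0 = (5, 6).
v_2 = A·v_1 = (0, 4).
v_3 = A·v_2 = (5, 0).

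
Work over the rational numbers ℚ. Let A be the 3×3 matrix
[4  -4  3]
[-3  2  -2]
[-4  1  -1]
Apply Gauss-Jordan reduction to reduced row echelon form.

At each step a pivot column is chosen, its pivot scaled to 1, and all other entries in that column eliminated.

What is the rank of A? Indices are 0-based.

pivot(0,0)=4: scale R0 → (1, -1, 3/4)
  clear (1,0): R1 −= (-3)R0 → (0, -1, 1/4)
  clear (2,0): R2 −= (-4)R0 → (0, -3, 2)
pivot(1,1)=-1: scale R1 → (0, 1, -1/4)
  clear (0,1): R0 −= (-1)R1 → (1, 0, 1/2)
  clear (2,1): R2 −= (-3)R1 → (0, 0, 5/4)
pivot(2,2)=5/4: scale R2 → (0, 0, 1)
  clear (0,2): R0 −= (1/2)R2 → (1, 0, 0)
  clear (1,2): R1 −= (-1/4)R2 → (0, 1, 0)

rank = 3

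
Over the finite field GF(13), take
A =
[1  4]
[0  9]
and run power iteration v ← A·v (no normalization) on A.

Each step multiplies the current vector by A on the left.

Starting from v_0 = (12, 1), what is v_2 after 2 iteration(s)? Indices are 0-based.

v_2 = (0, 3)

v_0 = (12, 1).
v_1 = A·v_0 = (3, 9).
v_2 = A·v_1 = (0, 3).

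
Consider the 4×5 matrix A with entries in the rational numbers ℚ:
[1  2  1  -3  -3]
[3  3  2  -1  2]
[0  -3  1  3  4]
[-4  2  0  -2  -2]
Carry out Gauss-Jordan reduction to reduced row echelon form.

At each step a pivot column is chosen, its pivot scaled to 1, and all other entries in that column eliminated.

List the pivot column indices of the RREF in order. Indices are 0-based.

pivot columns: 0, 1, 2, 3

pivot(0,0)=1: scale R0 → (1, 2, 1, -3, -3)
  clear (1,0): R1 −= (3)R0 → (0, -3, -1, 8, 11)
  clear (3,0): R3 −= (-4)R0 → (0, 10, 4, -14, -14)
pivot(1,1)=-3: scale R1 → (0, 1, 1/3, -8/3, -11/3)
  clear (0,1): R0 −= (2)R1 → (1, 0, 1/3, 7/3, 13/3)
  clear (2,1): R2 −= (-3)R1 → (0, 0, 2, -5, -7)
  clear (3,1): R3 −= (10)R1 → (0, 0, 2/3, 38/3, 68/3)
pivot(2,2)=2: scale R2 → (0, 0, 1, -5/2, -7/2)
  clear (0,2): R0 −= (1/3)R2 → (1, 0, 0, 19/6, 11/2)
  clear (1,2): R1 −= (1/3)R2 → (0, 1, 0, -11/6, -5/2)
  clear (3,2): R3 −= (2/3)R2 → (0, 0, 0, 43/3, 25)
pivot(3,3)=43/3: scale R3 → (0, 0, 0, 1, 75/43)
  clear (0,3): R0 −= (19/6)R3 → (1, 0, 0, 0, -1/43)
  clear (1,3): R1 −= (-11/6)R3 → (0, 1, 0, 0, 30/43)
  clear (2,3): R2 −= (-5/2)R3 → (0, 0, 1, 0, 37/43)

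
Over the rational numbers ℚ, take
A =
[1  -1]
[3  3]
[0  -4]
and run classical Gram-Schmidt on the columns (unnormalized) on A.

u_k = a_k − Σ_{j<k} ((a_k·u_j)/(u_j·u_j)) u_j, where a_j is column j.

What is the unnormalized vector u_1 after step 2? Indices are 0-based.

Step 1: u_0 = a_0 = (1, 3, 0).
Step 2: u_1 = a_1 − (4/5)·u_0 = (-9/5, 3/5, -4).

u_1 = (-9/5, 3/5, -4)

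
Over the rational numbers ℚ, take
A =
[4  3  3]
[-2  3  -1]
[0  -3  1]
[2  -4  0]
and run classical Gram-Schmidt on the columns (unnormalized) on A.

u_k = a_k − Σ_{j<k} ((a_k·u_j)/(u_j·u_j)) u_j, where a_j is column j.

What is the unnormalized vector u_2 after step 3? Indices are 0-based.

u_2 = (88/257, -28/257, 332/257, -204/257)

Step 1: u_0 = a_0 = (4, -2, 0, 2).
Step 2: u_1 = a_1 − (-1/12)·u_0 = (10/3, 17/6, -3, -23/6).
Step 3: u_2 = a_2 − (7/12)·u_0 − (25/257)·u_1 = (88/257, -28/257, 332/257, -204/257).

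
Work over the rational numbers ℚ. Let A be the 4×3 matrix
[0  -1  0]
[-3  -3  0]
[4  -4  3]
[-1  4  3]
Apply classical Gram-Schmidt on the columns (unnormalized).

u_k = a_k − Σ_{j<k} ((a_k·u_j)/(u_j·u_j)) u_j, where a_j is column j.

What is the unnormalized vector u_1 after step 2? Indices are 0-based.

Step 1: u_0 = a_0 = (0, -3, 4, -1).
Step 2: u_1 = a_1 − (-11/26)·u_0 = (-1, -111/26, -30/13, 93/26).

u_1 = (-1, -111/26, -30/13, 93/26)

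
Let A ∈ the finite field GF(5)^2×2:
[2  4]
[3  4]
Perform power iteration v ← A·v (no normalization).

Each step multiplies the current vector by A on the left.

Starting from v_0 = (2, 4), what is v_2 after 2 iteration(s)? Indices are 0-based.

v_2 = (3, 3)

v_0 = (2, 4).
v_1 = A·v_0 = (0, 2).
v_2 = A·v_1 = (3, 3).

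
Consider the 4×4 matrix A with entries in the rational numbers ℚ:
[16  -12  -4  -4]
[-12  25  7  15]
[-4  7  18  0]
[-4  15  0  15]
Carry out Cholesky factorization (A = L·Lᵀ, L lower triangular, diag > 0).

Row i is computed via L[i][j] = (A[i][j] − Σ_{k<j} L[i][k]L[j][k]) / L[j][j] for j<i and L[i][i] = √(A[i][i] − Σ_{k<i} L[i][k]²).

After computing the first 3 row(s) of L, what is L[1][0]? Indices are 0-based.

L[1][0] = -3

Step 1: L[0][0] = √(16) = 4.
  L[1][0] = (-12) / L[0][0] = -3.
Step 2: L[1][1] = √(16) = 4.
  L[2][0] = (-4) / L[0][0] = -1.
  L[2][1] = (4) / L[1][1] = 1.
Step 3: L[2][2] = √(16) = 4.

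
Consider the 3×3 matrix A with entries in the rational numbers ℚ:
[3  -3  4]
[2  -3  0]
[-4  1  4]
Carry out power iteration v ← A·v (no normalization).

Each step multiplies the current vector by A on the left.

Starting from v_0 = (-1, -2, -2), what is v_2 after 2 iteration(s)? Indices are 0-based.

v_2 = (-51, -22, 0)

v_0 = (-1, -2, -2).
v_1 = A·v_0 = (-5, 4, -6).
v_2 = A·v_1 = (-51, -22, 0).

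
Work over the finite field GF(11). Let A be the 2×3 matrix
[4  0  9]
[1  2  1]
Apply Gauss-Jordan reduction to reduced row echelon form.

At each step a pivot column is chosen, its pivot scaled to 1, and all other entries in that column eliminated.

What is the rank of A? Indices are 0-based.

step 1: normalize row 0 (÷4) = (1, 0, 5)
  row 1: subtract 1×row0 = (0, 2, 7)
step 2: normalize row 1 (÷2) = (0, 1, 9)

rank = 2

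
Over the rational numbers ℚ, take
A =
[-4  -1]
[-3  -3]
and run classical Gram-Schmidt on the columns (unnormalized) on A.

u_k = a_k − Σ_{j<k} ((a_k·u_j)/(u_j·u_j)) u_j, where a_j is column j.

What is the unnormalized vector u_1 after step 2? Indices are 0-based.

u_1 = (27/25, -36/25)

Step 1: u_0 = a_0 = (-4, -3).
Step 2: u_1 = a_1 − (13/25)·u_0 = (27/25, -36/25).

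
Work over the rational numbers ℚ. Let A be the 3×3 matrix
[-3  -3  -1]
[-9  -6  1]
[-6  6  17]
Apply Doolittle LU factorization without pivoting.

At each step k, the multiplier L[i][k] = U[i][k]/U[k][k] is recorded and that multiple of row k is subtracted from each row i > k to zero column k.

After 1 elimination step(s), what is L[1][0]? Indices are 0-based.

L[1][0] = 3

[col 0] pivot -3
  R1 -= 3*R0 → (0, 3, 4)  (L[1][0] := 3)
  R2 -= 2*R0 → (0, 12, 19)  (L[2][0] := 2)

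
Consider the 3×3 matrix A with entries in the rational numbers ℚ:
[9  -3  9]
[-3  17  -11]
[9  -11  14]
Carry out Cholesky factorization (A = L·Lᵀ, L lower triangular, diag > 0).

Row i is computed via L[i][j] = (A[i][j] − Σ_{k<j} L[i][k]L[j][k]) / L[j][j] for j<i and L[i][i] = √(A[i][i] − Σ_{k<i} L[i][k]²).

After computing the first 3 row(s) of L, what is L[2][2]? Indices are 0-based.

Step 1: L[0][0] = √(9) = 3.
  L[1][0] = (-3) / L[0][0] = -1.
Step 2: L[1][1] = √(16) = 4.
  L[2][0] = (9) / L[0][0] = 3.
  L[2][1] = (-8) / L[1][1] = -2.
Step 3: L[2][2] = √(1) = 1.

L[2][2] = 1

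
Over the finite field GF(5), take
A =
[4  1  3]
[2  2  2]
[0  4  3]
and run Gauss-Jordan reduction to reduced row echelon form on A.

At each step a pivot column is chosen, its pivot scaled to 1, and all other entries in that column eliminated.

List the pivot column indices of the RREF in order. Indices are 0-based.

pivot columns: 0, 1

pivot(0,0)=4: scale R0 → (1, 4, 2)
  clear (1,0): R1 −= (2)R0 → (0, 4, 3)
pivot(1,1)=4: scale R1 → (0, 1, 2)
  clear (0,1): R0 −= (4)R1 → (1, 0, 4)
  clear (2,1): R2 −= (4)R1 → (0, 0, 0)
col 2: no nonzero at/below row 2; advance.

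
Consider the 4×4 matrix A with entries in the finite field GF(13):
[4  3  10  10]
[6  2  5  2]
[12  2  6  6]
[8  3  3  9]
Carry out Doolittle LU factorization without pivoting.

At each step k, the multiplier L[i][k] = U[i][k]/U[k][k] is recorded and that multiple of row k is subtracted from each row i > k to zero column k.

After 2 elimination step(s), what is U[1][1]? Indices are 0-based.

U[1][1] = 4

k=0: U[0][0]=4
  eliminate (1,0): mult=8, new row 1: (0, 4, 3, 0); set L[1][0]=8
  eliminate (2,0): mult=3, new row 2: (0, 6, 2, 2); set L[2][0]=3
  eliminate (3,0): mult=2, new row 3: (0, 10, 9, 2); set L[3][0]=2
k=1: U[1][1]=4
  eliminate (2,1): mult=8, new row 2: (0, 0, 4, 2); set L[2][1]=8
  eliminate (3,1): mult=9, new row 3: (0, 0, 8, 2); set L[3][1]=9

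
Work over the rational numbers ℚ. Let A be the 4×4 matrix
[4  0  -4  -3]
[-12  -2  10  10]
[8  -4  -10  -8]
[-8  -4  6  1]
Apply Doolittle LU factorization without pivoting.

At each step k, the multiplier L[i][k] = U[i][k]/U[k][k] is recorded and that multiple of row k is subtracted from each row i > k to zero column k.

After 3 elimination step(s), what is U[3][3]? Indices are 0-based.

Step 1: pivot at (0,0) is 4.
  row1 ← row1 − (-3)·row0  ⇒  L[1][0]=-3, U row1=(0, -2, -2, 1)
  row2 ← row2 − (2)·row0  ⇒  L[2][0]=2, U row2=(0, -4, -2, -2)
  row3 ← row3 − (-2)·row0  ⇒  L[3][0]=-2, U row3=(0, -4, -2, -5)
Step 2: pivot at (1,1) is -2.
  row2 ← row2 − (2)·row1  ⇒  L[2][1]=2, U row2=(0, 0, 2, -4)
  row3 ← row3 − (2)·row1  ⇒  L[3][1]=2, U row3=(0, 0, 2, -7)
Step 3: pivot at (2,2) is 2.
  row3 ← row3 − (1)·row2  ⇒  L[3][2]=1, U row3=(0, 0, 0, -3)

U[3][3] = -3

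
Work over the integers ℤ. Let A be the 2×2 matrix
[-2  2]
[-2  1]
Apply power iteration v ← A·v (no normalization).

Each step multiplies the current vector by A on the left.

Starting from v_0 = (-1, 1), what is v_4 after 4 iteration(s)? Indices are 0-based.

v_4 = (10, 11)

v_0 = (-1, 1).
v_1 = A·v_0 = (4, 3).
v_2 = A·v_1 = (-2, -5).
v_3 = A·v_2 = (-6, -1).
v_4 = A·v_3 = (10, 11).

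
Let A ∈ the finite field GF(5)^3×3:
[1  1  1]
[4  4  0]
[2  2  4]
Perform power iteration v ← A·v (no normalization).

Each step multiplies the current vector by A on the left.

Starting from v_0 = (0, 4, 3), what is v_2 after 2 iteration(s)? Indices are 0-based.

v_2 = (3, 2, 1)

v_0 = (0, 4, 3).
v_1 = A·v_0 = (2, 1, 0).
v_2 = A·v_1 = (3, 2, 1).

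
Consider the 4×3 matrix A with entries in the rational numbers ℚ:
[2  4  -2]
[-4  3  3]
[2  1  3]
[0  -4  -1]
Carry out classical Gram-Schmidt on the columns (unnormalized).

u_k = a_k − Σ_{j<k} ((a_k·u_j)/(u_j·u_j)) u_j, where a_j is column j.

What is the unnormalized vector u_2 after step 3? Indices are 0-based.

Step 1: u_0 = a_0 = (2, -4, 2, 0).
Step 2: u_1 = a_1 − (-1/12)·u_0 = (25/6, 8/3, 7/6, -4).
Step 3: u_2 = a_2 − (-5/12)·u_0 − (43/251)·u_1 = (-472/251, 220/251, 912/251, -79/251).

u_2 = (-472/251, 220/251, 912/251, -79/251)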